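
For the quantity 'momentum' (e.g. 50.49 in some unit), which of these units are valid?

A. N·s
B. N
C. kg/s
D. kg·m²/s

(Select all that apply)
A

momentum has SI base units: kg * m / s

Checking each option against kg * m / s:
  A. N·s: ✓ matches
  B. N: ✗ does not match
  C. kg/s: ✗ does not match
  D. kg·m²/s: ✗ does not match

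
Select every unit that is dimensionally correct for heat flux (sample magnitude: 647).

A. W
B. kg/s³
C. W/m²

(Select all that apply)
B, C

heat flux has SI base units: kg / s^3

Checking each option against kg / s^3:
  A. W: ✗ does not match
  B. kg/s³: ✓ matches
  C. W/m²: ✓ matches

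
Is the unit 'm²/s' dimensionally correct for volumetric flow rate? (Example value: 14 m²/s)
No

volumetric flow rate has SI base units: m^3 / s
m²/s does NOT reduce to m^3 / s; a valid unit for volumetric flow rate would be e.g. m³/s.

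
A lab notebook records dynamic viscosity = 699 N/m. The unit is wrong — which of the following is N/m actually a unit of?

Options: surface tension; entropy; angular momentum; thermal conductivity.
surface tension

dynamic viscosity should have units dimensionally equivalent to kg / (m * s) (e.g. Pa·s).
The given unit 'N/m' reduces to kg / s^2. Of the listed options, that is the dimensionality of surface tension.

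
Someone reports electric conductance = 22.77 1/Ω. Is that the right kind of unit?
Yes

electric conductance has SI base units: A^2 * s^3 / (kg * m^2)
1/Ω reduces to the same SI base units, so it is a valid unit for electric conductance.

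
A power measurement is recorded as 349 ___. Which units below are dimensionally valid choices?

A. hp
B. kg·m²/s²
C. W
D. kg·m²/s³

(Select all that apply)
A, C, D

power has SI base units: kg * m^2 / s^3

Checking each option against kg * m^2 / s^3:
  A. hp: ✓ matches
  B. kg·m²/s²: ✗ does not match
  C. W: ✓ matches
  D. kg·m²/s³: ✓ matches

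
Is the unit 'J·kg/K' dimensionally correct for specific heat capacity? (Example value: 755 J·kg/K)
No

specific heat capacity has SI base units: m^2 / (s^2 * K)
J·kg/K does NOT reduce to m^2 / (s^2 * K); a valid unit for specific heat capacity would be e.g. J/(kg·K).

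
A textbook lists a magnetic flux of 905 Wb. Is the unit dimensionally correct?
Yes

magnetic flux has SI base units: kg * m^2 / (A * s^2)
Wb reduces to the same SI base units, so it is a valid unit for magnetic flux.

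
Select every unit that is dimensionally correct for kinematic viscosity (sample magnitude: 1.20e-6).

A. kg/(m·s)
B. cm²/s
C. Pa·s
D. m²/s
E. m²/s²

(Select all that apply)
B, D

kinematic viscosity has SI base units: m^2 / s

Checking each option against m^2 / s:
  A. kg/(m·s): ✗ does not match
  B. cm²/s: ✓ matches
  C. Pa·s: ✗ does not match
  D. m²/s: ✓ matches
  E. m²/s²: ✗ does not match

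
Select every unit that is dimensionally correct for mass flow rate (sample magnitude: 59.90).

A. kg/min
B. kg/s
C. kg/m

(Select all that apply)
A, B

mass flow rate has SI base units: kg / s

Checking each option against kg / s:
  A. kg/min: ✓ matches
  B. kg/s: ✓ matches
  C. kg/m: ✗ does not match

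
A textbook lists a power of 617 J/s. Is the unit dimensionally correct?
Yes

power has SI base units: kg * m^2 / s^3
J/s reduces to the same SI base units, so it is a valid unit for power.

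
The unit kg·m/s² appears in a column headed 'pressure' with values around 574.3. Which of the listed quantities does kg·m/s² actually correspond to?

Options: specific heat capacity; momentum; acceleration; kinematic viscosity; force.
force

pressure should have units dimensionally equivalent to kg / (m * s^2) (e.g. Pa).
The given unit 'kg·m/s²' reduces to kg * m / s^2. Of the listed options, that is the dimensionality of force.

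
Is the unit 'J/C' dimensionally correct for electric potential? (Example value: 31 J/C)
Yes

electric potential has SI base units: kg * m^2 / (A * s^3)
J/C reduces to the same SI base units, so it is a valid unit for electric potential.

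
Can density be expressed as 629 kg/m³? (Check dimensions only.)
Yes

density has SI base units: kg / m^3
kg/m³ reduces to the same SI base units, so it is a valid unit for density.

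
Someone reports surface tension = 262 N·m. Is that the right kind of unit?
No

surface tension has SI base units: kg / s^2
N·m does NOT reduce to kg / s^2; a valid unit for surface tension would be e.g. N/m.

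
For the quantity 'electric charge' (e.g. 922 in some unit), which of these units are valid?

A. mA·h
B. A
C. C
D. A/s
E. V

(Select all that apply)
A, C

electric charge has SI base units: A * s

Checking each option against A * s:
  A. mA·h: ✓ matches
  B. A: ✗ does not match
  C. C: ✓ matches
  D. A/s: ✗ does not match
  E. V: ✗ does not match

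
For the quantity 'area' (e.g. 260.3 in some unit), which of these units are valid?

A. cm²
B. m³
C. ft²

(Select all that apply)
A, C

area has SI base units: m^2

Checking each option against m^2:
  A. cm²: ✓ matches
  B. m³: ✗ does not match
  C. ft²: ✓ matches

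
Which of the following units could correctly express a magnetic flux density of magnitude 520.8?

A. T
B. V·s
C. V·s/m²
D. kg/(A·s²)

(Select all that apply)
A, C, D

magnetic flux density has SI base units: kg / (A * s^2)

Checking each option against kg / (A * s^2):
  A. T: ✓ matches
  B. V·s: ✗ does not match
  C. V·s/m²: ✓ matches
  D. kg/(A·s²): ✓ matches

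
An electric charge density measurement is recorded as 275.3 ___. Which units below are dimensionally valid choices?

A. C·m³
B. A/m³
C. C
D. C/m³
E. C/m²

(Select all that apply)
D

electric charge density has SI base units: A * s / m^3

Checking each option against A * s / m^3:
  A. C·m³: ✗ does not match
  B. A/m³: ✗ does not match
  C. C: ✗ does not match
  D. C/m³: ✓ matches
  E. C/m²: ✗ does not match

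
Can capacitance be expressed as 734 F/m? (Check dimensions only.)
No

capacitance has SI base units: A^2 * s^4 / (kg * m^2)
F/m does NOT reduce to A^2 * s^4 / (kg * m^2); a valid unit for capacitance would be e.g. F.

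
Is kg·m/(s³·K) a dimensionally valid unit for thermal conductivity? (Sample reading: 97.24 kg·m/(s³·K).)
Yes

thermal conductivity has SI base units: kg * m / (s^3 * K)
kg·m/(s³·K) reduces to the same SI base units, so it is a valid unit for thermal conductivity.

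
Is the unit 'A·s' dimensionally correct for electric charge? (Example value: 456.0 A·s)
Yes

electric charge has SI base units: A * s
A·s reduces to the same SI base units, so it is a valid unit for electric charge.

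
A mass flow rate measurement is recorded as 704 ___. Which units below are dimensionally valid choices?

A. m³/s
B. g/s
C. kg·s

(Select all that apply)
B

mass flow rate has SI base units: kg / s

Checking each option against kg / s:
  A. m³/s: ✗ does not match
  B. g/s: ✓ matches
  C. kg·s: ✗ does not match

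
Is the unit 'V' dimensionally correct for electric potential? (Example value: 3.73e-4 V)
Yes

electric potential has SI base units: kg * m^2 / (A * s^3)
V reduces to the same SI base units, so it is a valid unit for electric potential.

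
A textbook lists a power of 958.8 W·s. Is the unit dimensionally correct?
No

power has SI base units: kg * m^2 / s^3
W·s does NOT reduce to kg * m^2 / s^3; a valid unit for power would be e.g. W.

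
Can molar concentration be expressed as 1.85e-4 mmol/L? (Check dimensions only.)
Yes

molar concentration has SI base units: mol / m^3
mmol/L reduces to the same SI base units, so it is a valid unit for molar concentration.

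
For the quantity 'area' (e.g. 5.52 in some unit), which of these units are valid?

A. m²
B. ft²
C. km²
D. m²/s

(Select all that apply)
A, B, C

area has SI base units: m^2

Checking each option against m^2:
  A. m²: ✓ matches
  B. ft²: ✓ matches
  C. km²: ✓ matches
  D. m²/s: ✗ does not match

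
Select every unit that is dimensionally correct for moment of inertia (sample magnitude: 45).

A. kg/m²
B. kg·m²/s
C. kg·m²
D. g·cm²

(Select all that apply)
C, D

moment of inertia has SI base units: kg * m^2

Checking each option against kg * m^2:
  A. kg/m²: ✗ does not match
  B. kg·m²/s: ✗ does not match
  C. kg·m²: ✓ matches
  D. g·cm²: ✓ matches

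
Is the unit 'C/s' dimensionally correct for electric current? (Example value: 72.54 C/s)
Yes

electric current has SI base units: A
C/s reduces to the same SI base units, so it is a valid unit for electric current.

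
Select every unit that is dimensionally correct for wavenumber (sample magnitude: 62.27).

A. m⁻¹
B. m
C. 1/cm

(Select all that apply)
A, C

wavenumber has SI base units: 1 / m

Checking each option against 1 / m:
  A. m⁻¹: ✓ matches
  B. m: ✗ does not match
  C. 1/cm: ✓ matches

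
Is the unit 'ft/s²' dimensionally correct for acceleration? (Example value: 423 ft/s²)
Yes

acceleration has SI base units: m / s^2
ft/s² reduces to the same SI base units, so it is a valid unit for acceleration.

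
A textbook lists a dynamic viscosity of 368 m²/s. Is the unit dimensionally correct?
No

dynamic viscosity has SI base units: kg / (m * s)
m²/s does NOT reduce to kg / (m * s); a valid unit for dynamic viscosity would be e.g. Pa·s.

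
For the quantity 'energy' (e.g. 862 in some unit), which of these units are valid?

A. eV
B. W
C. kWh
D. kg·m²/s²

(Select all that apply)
A, C, D

energy has SI base units: kg * m^2 / s^2

Checking each option against kg * m^2 / s^2:
  A. eV: ✓ matches
  B. W: ✗ does not match
  C. kWh: ✓ matches
  D. kg·m²/s²: ✓ matches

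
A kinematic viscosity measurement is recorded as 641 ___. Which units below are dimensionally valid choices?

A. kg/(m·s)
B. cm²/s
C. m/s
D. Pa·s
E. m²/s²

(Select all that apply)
B

kinematic viscosity has SI base units: m^2 / s

Checking each option against m^2 / s:
  A. kg/(m·s): ✗ does not match
  B. cm²/s: ✓ matches
  C. m/s: ✗ does not match
  D. Pa·s: ✗ does not match
  E. m²/s²: ✗ does not match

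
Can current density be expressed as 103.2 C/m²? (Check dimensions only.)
No

current density has SI base units: A / m^2
C/m² does NOT reduce to A / m^2; a valid unit for current density would be e.g. A/m².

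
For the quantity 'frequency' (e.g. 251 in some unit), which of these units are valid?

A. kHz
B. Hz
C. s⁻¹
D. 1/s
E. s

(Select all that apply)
A, B, C, D

frequency has SI base units: 1 / s

Checking each option against 1 / s:
  A. kHz: ✓ matches
  B. Hz: ✓ matches
  C. s⁻¹: ✓ matches
  D. 1/s: ✓ matches
  E. s: ✗ does not match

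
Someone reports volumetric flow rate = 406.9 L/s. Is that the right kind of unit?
Yes

volumetric flow rate has SI base units: m^3 / s
L/s reduces to the same SI base units, so it is a valid unit for volumetric flow rate.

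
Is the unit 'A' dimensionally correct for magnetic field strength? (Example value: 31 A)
No

magnetic field strength has SI base units: A / m
A does NOT reduce to A / m; a valid unit for magnetic field strength would be e.g. A/m.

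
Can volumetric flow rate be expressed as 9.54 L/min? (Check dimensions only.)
Yes

volumetric flow rate has SI base units: m^3 / s
L/min reduces to the same SI base units, so it is a valid unit for volumetric flow rate.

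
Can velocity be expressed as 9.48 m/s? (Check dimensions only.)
Yes

velocity has SI base units: m / s
m/s reduces to the same SI base units, so it is a valid unit for velocity.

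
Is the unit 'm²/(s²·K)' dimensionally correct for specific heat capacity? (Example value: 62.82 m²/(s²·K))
Yes

specific heat capacity has SI base units: m^2 / (s^2 * K)
m²/(s²·K) reduces to the same SI base units, so it is a valid unit for specific heat capacity.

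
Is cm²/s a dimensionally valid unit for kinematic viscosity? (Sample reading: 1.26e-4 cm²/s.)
Yes

kinematic viscosity has SI base units: m^2 / s
cm²/s reduces to the same SI base units, so it is a valid unit for kinematic viscosity.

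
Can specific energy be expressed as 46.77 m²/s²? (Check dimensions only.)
Yes

specific energy has SI base units: m^2 / s^2
m²/s² reduces to the same SI base units, so it is a valid unit for specific energy.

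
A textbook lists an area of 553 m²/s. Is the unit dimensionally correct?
No

area has SI base units: m^2
m²/s does NOT reduce to m^2; a valid unit for area would be e.g. m².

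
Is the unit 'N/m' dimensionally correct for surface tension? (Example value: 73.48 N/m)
Yes

surface tension has SI base units: kg / s^2
N/m reduces to the same SI base units, so it is a valid unit for surface tension.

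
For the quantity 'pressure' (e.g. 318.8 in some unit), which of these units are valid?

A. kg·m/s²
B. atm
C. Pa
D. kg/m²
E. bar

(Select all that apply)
B, C, E

pressure has SI base units: kg / (m * s^2)

Checking each option against kg / (m * s^2):
  A. kg·m/s²: ✗ does not match
  B. atm: ✓ matches
  C. Pa: ✓ matches
  D. kg/m²: ✗ does not match
  E. bar: ✓ matches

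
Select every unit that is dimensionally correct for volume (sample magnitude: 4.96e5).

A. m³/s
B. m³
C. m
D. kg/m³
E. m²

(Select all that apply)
B

volume has SI base units: m^3

Checking each option against m^3:
  A. m³/s: ✗ does not match
  B. m³: ✓ matches
  C. m: ✗ does not match
  D. kg/m³: ✗ does not match
  E. m²: ✗ does not match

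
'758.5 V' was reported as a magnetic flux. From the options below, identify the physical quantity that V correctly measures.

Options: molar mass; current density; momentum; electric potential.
electric potential

magnetic flux should have units dimensionally equivalent to kg * m^2 / (A * s^2) (e.g. Wb).
The given unit 'V' reduces to kg * m^2 / (A * s^3). Of the listed options, that is the dimensionality of electric potential.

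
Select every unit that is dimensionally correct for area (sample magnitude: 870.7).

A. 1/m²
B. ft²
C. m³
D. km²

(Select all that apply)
B, D

area has SI base units: m^2

Checking each option against m^2:
  A. 1/m²: ✗ does not match
  B. ft²: ✓ matches
  C. m³: ✗ does not match
  D. km²: ✓ matches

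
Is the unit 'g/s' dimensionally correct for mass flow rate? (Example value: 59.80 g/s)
Yes

mass flow rate has SI base units: kg / s
g/s reduces to the same SI base units, so it is a valid unit for mass flow rate.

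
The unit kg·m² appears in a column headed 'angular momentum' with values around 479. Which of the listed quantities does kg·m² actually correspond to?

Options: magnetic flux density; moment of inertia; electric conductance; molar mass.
moment of inertia

angular momentum should have units dimensionally equivalent to kg * m^2 / s (e.g. kg·m²/s).
The given unit 'kg·m²' reduces to kg * m^2. Of the listed options, that is the dimensionality of moment of inertia.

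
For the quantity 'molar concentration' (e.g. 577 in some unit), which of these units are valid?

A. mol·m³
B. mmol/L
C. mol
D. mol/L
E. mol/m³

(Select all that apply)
B, D, E

molar concentration has SI base units: mol / m^3

Checking each option against mol / m^3:
  A. mol·m³: ✗ does not match
  B. mmol/L: ✓ matches
  C. mol: ✗ does not match
  D. mol/L: ✓ matches
  E. mol/m³: ✓ matches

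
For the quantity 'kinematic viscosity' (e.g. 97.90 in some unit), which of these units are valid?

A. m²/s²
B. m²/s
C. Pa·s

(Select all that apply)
B

kinematic viscosity has SI base units: m^2 / s

Checking each option against m^2 / s:
  A. m²/s²: ✗ does not match
  B. m²/s: ✓ matches
  C. Pa·s: ✗ does not match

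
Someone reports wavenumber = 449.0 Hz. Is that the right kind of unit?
No

wavenumber has SI base units: 1 / m
Hz does NOT reduce to 1 / m; a valid unit for wavenumber would be e.g. 1/m.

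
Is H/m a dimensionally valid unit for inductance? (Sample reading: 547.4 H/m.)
No

inductance has SI base units: kg * m^2 / (A^2 * s^2)
H/m does NOT reduce to kg * m^2 / (A^2 * s^2); a valid unit for inductance would be e.g. H.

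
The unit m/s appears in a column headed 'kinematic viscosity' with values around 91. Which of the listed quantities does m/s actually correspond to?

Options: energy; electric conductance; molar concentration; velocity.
velocity

kinematic viscosity should have units dimensionally equivalent to m^2 / s (e.g. m²/s).
The given unit 'm/s' reduces to m / s. Of the listed options, that is the dimensionality of velocity.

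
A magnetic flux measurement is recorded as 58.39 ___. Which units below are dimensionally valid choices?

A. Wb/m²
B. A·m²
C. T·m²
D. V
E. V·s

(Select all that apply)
C, E

magnetic flux has SI base units: kg * m^2 / (A * s^2)

Checking each option against kg * m^2 / (A * s^2):
  A. Wb/m²: ✗ does not match
  B. A·m²: ✗ does not match
  C. T·m²: ✓ matches
  D. V: ✗ does not match
  E. V·s: ✓ matches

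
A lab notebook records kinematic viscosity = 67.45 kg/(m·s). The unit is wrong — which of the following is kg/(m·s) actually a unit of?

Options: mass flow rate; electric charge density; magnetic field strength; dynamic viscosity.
dynamic viscosity

kinematic viscosity should have units dimensionally equivalent to m^2 / s (e.g. m²/s).
The given unit 'kg/(m·s)' reduces to kg / (m * s). Of the listed options, that is the dimensionality of dynamic viscosity.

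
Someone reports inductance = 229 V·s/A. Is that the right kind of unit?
Yes

inductance has SI base units: kg * m^2 / (A^2 * s^2)
V·s/A reduces to the same SI base units, so it is a valid unit for inductance.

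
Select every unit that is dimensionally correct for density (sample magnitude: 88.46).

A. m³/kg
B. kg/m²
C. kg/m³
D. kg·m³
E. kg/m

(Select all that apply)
C

density has SI base units: kg / m^3

Checking each option against kg / m^3:
  A. m³/kg: ✗ does not match
  B. kg/m²: ✗ does not match
  C. kg/m³: ✓ matches
  D. kg·m³: ✗ does not match
  E. kg/m: ✗ does not match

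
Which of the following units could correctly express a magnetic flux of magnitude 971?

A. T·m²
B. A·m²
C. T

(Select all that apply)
A

magnetic flux has SI base units: kg * m^2 / (A * s^2)

Checking each option against kg * m^2 / (A * s^2):
  A. T·m²: ✓ matches
  B. A·m²: ✗ does not match
  C. T: ✗ does not match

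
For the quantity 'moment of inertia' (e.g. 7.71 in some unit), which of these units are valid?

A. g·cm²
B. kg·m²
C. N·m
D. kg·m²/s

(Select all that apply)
A, B

moment of inertia has SI base units: kg * m^2

Checking each option against kg * m^2:
  A. g·cm²: ✓ matches
  B. kg·m²: ✓ matches
  C. N·m: ✗ does not match
  D. kg·m²/s: ✗ does not match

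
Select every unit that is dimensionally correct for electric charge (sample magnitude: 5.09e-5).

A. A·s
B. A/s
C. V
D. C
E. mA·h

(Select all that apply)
A, D, E

electric charge has SI base units: A * s

Checking each option against A * s:
  A. A·s: ✓ matches
  B. A/s: ✗ does not match
  C. V: ✗ does not match
  D. C: ✓ matches
  E. mA·h: ✓ matches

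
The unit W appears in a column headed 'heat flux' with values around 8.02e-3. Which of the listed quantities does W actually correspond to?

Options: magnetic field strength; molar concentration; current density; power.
power

heat flux should have units dimensionally equivalent to kg / s^3 (e.g. W/m²).
The given unit 'W' reduces to kg * m^2 / s^3. Of the listed options, that is the dimensionality of power.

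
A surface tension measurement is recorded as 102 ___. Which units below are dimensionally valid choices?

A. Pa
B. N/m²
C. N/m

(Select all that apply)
C

surface tension has SI base units: kg / s^2

Checking each option against kg / s^2:
  A. Pa: ✗ does not match
  B. N/m²: ✗ does not match
  C. N/m: ✓ matches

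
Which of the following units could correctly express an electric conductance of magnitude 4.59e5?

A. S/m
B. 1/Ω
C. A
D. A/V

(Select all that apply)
B, D

electric conductance has SI base units: A^2 * s^3 / (kg * m^2)

Checking each option against A^2 * s^3 / (kg * m^2):
  A. S/m: ✗ does not match
  B. 1/Ω: ✓ matches
  C. A: ✗ does not match
  D. A/V: ✓ matches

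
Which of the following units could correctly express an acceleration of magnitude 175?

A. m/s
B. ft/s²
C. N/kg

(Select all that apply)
B, C

acceleration has SI base units: m / s^2

Checking each option against m / s^2:
  A. m/s: ✗ does not match
  B. ft/s²: ✓ matches
  C. N/kg: ✓ matches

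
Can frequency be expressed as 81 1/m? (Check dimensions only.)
No

frequency has SI base units: 1 / s
1/m does NOT reduce to 1 / s; a valid unit for frequency would be e.g. Hz.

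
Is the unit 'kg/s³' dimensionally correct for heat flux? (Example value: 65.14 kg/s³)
Yes

heat flux has SI base units: kg / s^3
kg/s³ reduces to the same SI base units, so it is a valid unit for heat flux.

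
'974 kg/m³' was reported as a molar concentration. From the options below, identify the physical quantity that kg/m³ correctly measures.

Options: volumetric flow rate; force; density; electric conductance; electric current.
density

molar concentration should have units dimensionally equivalent to mol / m^3 (e.g. mol/m³).
The given unit 'kg/m³' reduces to kg / m^3. Of the listed options, that is the dimensionality of density.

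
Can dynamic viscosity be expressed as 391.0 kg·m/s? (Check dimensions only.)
No

dynamic viscosity has SI base units: kg / (m * s)
kg·m/s does NOT reduce to kg / (m * s); a valid unit for dynamic viscosity would be e.g. Pa·s.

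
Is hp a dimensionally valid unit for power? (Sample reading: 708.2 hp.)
Yes

power has SI base units: kg * m^2 / s^3
hp reduces to the same SI base units, so it is a valid unit for power.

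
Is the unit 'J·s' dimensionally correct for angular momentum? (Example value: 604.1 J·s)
Yes

angular momentum has SI base units: kg * m^2 / s
J·s reduces to the same SI base units, so it is a valid unit for angular momentum.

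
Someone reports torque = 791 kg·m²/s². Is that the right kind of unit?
Yes

torque has SI base units: kg * m^2 / s^2
kg·m²/s² reduces to the same SI base units, so it is a valid unit for torque.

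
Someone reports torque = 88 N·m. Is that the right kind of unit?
Yes

torque has SI base units: kg * m^2 / s^2
N·m reduces to the same SI base units, so it is a valid unit for torque.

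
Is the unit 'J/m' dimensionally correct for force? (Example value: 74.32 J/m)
Yes

force has SI base units: kg * m / s^2
J/m reduces to the same SI base units, so it is a valid unit for force.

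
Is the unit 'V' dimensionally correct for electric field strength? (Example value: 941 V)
No

electric field strength has SI base units: kg * m / (A * s^3)
V does NOT reduce to kg * m / (A * s^3); a valid unit for electric field strength would be e.g. V/m.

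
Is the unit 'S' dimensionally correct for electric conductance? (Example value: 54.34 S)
Yes

electric conductance has SI base units: A^2 * s^3 / (kg * m^2)
S reduces to the same SI base units, so it is a valid unit for electric conductance.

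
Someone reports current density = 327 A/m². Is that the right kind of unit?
Yes

current density has SI base units: A / m^2
A/m² reduces to the same SI base units, so it is a valid unit for current density.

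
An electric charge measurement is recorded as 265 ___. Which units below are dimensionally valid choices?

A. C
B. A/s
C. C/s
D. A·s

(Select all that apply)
A, D

electric charge has SI base units: A * s

Checking each option against A * s:
  A. C: ✓ matches
  B. A/s: ✗ does not match
  C. C/s: ✗ does not match
  D. A·s: ✓ matches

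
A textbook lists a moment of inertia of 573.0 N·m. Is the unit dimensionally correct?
No

moment of inertia has SI base units: kg * m^2
N·m does NOT reduce to kg * m^2; a valid unit for moment of inertia would be e.g. kg·m².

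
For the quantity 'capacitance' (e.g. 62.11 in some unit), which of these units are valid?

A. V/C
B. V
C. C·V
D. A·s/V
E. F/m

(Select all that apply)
D

capacitance has SI base units: A^2 * s^4 / (kg * m^2)

Checking each option against A^2 * s^4 / (kg * m^2):
  A. V/C: ✗ does not match
  B. V: ✗ does not match
  C. C·V: ✗ does not match
  D. A·s/V: ✓ matches
  E. F/m: ✗ does not match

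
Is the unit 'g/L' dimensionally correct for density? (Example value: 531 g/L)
Yes

density has SI base units: kg / m^3
g/L reduces to the same SI base units, so it is a valid unit for density.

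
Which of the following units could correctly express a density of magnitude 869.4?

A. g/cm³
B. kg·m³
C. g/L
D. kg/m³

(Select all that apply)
A, C, D

density has SI base units: kg / m^3

Checking each option against kg / m^3:
  A. g/cm³: ✓ matches
  B. kg·m³: ✗ does not match
  C. g/L: ✓ matches
  D. kg/m³: ✓ matches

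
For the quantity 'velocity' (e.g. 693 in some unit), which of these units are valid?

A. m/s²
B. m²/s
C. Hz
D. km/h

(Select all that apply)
D

velocity has SI base units: m / s

Checking each option against m / s:
  A. m/s²: ✗ does not match
  B. m²/s: ✗ does not match
  C. Hz: ✗ does not match
  D. km/h: ✓ matches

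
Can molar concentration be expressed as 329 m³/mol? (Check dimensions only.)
No

molar concentration has SI base units: mol / m^3
m³/mol does NOT reduce to mol / m^3; a valid unit for molar concentration would be e.g. mol/m³.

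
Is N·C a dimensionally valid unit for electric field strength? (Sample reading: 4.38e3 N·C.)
No

electric field strength has SI base units: kg * m / (A * s^3)
N·C does NOT reduce to kg * m / (A * s^3); a valid unit for electric field strength would be e.g. V/m.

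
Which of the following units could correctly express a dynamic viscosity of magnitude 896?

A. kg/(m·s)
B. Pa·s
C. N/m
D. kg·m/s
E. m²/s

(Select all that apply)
A, B

dynamic viscosity has SI base units: kg / (m * s)

Checking each option against kg / (m * s):
  A. kg/(m·s): ✓ matches
  B. Pa·s: ✓ matches
  C. N/m: ✗ does not match
  D. kg·m/s: ✗ does not match
  E. m²/s: ✗ does not match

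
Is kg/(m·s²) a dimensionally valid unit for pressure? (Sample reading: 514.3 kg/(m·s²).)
Yes

pressure has SI base units: kg / (m * s^2)
kg/(m·s²) reduces to the same SI base units, so it is a valid unit for pressure.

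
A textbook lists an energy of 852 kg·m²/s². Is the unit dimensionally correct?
Yes

energy has SI base units: kg * m^2 / s^2
kg·m²/s² reduces to the same SI base units, so it is a valid unit for energy.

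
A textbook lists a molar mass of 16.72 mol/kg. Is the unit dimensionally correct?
No

molar mass has SI base units: kg / mol
mol/kg does NOT reduce to kg / mol; a valid unit for molar mass would be e.g. kg/mol.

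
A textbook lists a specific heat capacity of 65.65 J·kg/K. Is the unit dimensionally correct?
No

specific heat capacity has SI base units: m^2 / (s^2 * K)
J·kg/K does NOT reduce to m^2 / (s^2 * K); a valid unit for specific heat capacity would be e.g. J/(kg·K).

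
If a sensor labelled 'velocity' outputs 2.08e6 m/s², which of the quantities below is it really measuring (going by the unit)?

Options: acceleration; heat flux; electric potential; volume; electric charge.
acceleration

velocity should have units dimensionally equivalent to m / s (e.g. m/s).
The given unit 'm/s²' reduces to m / s^2. Of the listed options, that is the dimensionality of acceleration.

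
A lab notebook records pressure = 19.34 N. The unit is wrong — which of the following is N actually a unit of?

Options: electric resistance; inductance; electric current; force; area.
force

pressure should have units dimensionally equivalent to kg / (m * s^2) (e.g. Pa).
The given unit 'N' reduces to kg * m / s^2. Of the listed options, that is the dimensionality of force.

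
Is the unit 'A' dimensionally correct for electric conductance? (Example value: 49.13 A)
No

electric conductance has SI base units: A^2 * s^3 / (kg * m^2)
A does NOT reduce to A^2 * s^3 / (kg * m^2); a valid unit for electric conductance would be e.g. S.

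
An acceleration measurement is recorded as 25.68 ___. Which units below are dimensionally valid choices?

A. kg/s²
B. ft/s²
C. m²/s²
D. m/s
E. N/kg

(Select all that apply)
B, E

acceleration has SI base units: m / s^2

Checking each option against m / s^2:
  A. kg/s²: ✗ does not match
  B. ft/s²: ✓ matches
  C. m²/s²: ✗ does not match
  D. m/s: ✗ does not match
  E. N/kg: ✓ matches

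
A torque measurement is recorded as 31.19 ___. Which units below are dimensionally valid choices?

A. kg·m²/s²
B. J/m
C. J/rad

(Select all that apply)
A, C

torque has SI base units: kg * m^2 / s^2

Checking each option against kg * m^2 / s^2:
  A. kg·m²/s²: ✓ matches
  B. J/m: ✗ does not match
  C. J/rad: ✓ matches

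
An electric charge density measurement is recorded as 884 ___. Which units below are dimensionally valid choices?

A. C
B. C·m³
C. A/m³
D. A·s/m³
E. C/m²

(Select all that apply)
D

electric charge density has SI base units: A * s / m^3

Checking each option against A * s / m^3:
  A. C: ✗ does not match
  B. C·m³: ✗ does not match
  C. A/m³: ✗ does not match
  D. A·s/m³: ✓ matches
  E. C/m²: ✗ does not match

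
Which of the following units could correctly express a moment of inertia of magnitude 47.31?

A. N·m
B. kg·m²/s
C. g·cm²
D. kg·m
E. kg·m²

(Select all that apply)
C, E

moment of inertia has SI base units: kg * m^2

Checking each option against kg * m^2:
  A. N·m: ✗ does not match
  B. kg·m²/s: ✗ does not match
  C. g·cm²: ✓ matches
  D. kg·m: ✗ does not match
  E. kg·m²: ✓ matches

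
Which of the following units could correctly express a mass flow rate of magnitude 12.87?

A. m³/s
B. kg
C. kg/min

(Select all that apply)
C

mass flow rate has SI base units: kg / s

Checking each option against kg / s:
  A. m³/s: ✗ does not match
  B. kg: ✗ does not match
  C. kg/min: ✓ matches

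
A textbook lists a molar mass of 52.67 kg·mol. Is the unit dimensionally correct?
No

molar mass has SI base units: kg / mol
kg·mol does NOT reduce to kg / mol; a valid unit for molar mass would be e.g. kg/mol.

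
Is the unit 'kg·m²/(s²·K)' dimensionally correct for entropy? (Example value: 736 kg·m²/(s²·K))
Yes

entropy has SI base units: kg * m^2 / (s^2 * K)
kg·m²/(s²·K) reduces to the same SI base units, so it is a valid unit for entropy.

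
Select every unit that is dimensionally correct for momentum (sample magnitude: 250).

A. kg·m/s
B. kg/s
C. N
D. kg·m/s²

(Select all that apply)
A

momentum has SI base units: kg * m / s

Checking each option against kg * m / s:
  A. kg·m/s: ✓ matches
  B. kg/s: ✗ does not match
  C. N: ✗ does not match
  D. kg·m/s²: ✗ does not match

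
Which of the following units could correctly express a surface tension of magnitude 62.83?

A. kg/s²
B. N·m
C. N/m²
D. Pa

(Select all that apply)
A

surface tension has SI base units: kg / s^2

Checking each option against kg / s^2:
  A. kg/s²: ✓ matches
  B. N·m: ✗ does not match
  C. N/m²: ✗ does not match
  D. Pa: ✗ does not match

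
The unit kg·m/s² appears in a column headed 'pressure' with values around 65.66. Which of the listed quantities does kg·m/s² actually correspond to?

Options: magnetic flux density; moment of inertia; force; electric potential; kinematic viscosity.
force

pressure should have units dimensionally equivalent to kg / (m * s^2) (e.g. Pa).
The given unit 'kg·m/s²' reduces to kg * m / s^2. Of the listed options, that is the dimensionality of force.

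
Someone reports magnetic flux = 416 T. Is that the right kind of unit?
No

magnetic flux has SI base units: kg * m^2 / (A * s^2)
T does NOT reduce to kg * m^2 / (A * s^2); a valid unit for magnetic flux would be e.g. Wb.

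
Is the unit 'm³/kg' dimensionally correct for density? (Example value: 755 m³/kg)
No

density has SI base units: kg / m^3
m³/kg does NOT reduce to kg / m^3; a valid unit for density would be e.g. kg/m³.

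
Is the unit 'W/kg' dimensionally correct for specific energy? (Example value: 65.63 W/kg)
No

specific energy has SI base units: m^2 / s^2
W/kg does NOT reduce to m^2 / s^2; a valid unit for specific energy would be e.g. J/kg.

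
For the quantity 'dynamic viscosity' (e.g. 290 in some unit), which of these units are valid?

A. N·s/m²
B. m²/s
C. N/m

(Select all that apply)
A

dynamic viscosity has SI base units: kg / (m * s)

Checking each option against kg / (m * s):
  A. N·s/m²: ✓ matches
  B. m²/s: ✗ does not match
  C. N/m: ✗ does not match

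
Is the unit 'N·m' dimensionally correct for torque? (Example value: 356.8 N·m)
Yes

torque has SI base units: kg * m^2 / s^2
N·m reduces to the same SI base units, so it is a valid unit for torque.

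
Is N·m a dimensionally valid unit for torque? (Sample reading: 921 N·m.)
Yes

torque has SI base units: kg * m^2 / s^2
N·m reduces to the same SI base units, so it is a valid unit for torque.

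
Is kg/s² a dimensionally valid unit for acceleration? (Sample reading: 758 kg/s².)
No

acceleration has SI base units: m / s^2
kg/s² does NOT reduce to m / s^2; a valid unit for acceleration would be e.g. m/s².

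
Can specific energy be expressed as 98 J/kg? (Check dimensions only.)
Yes

specific energy has SI base units: m^2 / s^2
J/kg reduces to the same SI base units, so it is a valid unit for specific energy.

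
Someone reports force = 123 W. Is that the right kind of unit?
No

force has SI base units: kg * m / s^2
W does NOT reduce to kg * m / s^2; a valid unit for force would be e.g. N.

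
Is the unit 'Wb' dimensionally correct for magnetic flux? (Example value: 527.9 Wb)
Yes

magnetic flux has SI base units: kg * m^2 / (A * s^2)
Wb reduces to the same SI base units, so it is a valid unit for magnetic flux.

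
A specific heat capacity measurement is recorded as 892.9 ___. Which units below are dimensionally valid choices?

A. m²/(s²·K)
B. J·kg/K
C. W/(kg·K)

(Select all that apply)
A

specific heat capacity has SI base units: m^2 / (s^2 * K)

Checking each option against m^2 / (s^2 * K):
  A. m²/(s²·K): ✓ matches
  B. J·kg/K: ✗ does not match
  C. W/(kg·K): ✗ does not match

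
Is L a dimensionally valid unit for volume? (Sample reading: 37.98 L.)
Yes

volume has SI base units: m^3
L reduces to the same SI base units, so it is a valid unit for volume.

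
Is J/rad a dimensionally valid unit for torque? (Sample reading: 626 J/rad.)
Yes

torque has SI base units: kg * m^2 / s^2
J/rad reduces to the same SI base units, so it is a valid unit for torque.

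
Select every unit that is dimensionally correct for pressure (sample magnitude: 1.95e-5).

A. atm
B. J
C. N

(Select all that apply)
A

pressure has SI base units: kg / (m * s^2)

Checking each option against kg / (m * s^2):
  A. atm: ✓ matches
  B. J: ✗ does not match
  C. N: ✗ does not match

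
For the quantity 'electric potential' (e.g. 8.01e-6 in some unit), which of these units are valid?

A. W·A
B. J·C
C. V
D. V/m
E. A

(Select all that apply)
C

electric potential has SI base units: kg * m^2 / (A * s^3)

Checking each option against kg * m^2 / (A * s^3):
  A. W·A: ✗ does not match
  B. J·C: ✗ does not match
  C. V: ✓ matches
  D. V/m: ✗ does not match
  E. A: ✗ does not match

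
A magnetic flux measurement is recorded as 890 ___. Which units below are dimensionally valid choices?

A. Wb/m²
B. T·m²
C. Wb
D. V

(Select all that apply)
B, C

magnetic flux has SI base units: kg * m^2 / (A * s^2)

Checking each option against kg * m^2 / (A * s^2):
  A. Wb/m²: ✗ does not match
  B. T·m²: ✓ matches
  C. Wb: ✓ matches
  D. V: ✗ does not match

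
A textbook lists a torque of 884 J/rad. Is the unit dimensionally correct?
Yes

torque has SI base units: kg * m^2 / s^2
J/rad reduces to the same SI base units, so it is a valid unit for torque.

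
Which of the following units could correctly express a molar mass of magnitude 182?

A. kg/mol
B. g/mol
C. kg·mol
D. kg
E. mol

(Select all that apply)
A, B

molar mass has SI base units: kg / mol

Checking each option against kg / mol:
  A. kg/mol: ✓ matches
  B. g/mol: ✓ matches
  C. kg·mol: ✗ does not match
  D. kg: ✗ does not match
  E. mol: ✗ does not match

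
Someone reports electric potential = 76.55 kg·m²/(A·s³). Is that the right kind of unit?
Yes

electric potential has SI base units: kg * m^2 / (A * s^3)
kg·m²/(A·s³) reduces to the same SI base units, so it is a valid unit for electric potential.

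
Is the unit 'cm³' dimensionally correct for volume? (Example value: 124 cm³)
Yes

volume has SI base units: m^3
cm³ reduces to the same SI base units, so it is a valid unit for volume.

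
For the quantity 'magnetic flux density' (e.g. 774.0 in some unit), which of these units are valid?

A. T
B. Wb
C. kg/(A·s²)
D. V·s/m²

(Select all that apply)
A, C, D

magnetic flux density has SI base units: kg / (A * s^2)

Checking each option against kg / (A * s^2):
  A. T: ✓ matches
  B. Wb: ✗ does not match
  C. kg/(A·s²): ✓ matches
  D. V·s/m²: ✓ matches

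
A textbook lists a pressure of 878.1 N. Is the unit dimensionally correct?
No

pressure has SI base units: kg / (m * s^2)
N does NOT reduce to kg / (m * s^2); a valid unit for pressure would be e.g. Pa.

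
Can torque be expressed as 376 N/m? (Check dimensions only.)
No

torque has SI base units: kg * m^2 / s^2
N/m does NOT reduce to kg * m^2 / s^2; a valid unit for torque would be e.g. N·m.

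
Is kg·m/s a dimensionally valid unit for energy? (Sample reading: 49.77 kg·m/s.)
No

energy has SI base units: kg * m^2 / s^2
kg·m/s does NOT reduce to kg * m^2 / s^2; a valid unit for energy would be e.g. J.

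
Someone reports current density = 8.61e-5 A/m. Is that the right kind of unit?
No

current density has SI base units: A / m^2
A/m does NOT reduce to A / m^2; a valid unit for current density would be e.g. A/m².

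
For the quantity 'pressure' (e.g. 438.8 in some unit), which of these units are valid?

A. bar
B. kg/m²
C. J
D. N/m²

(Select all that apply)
A, D

pressure has SI base units: kg / (m * s^2)

Checking each option against kg / (m * s^2):
  A. bar: ✓ matches
  B. kg/m²: ✗ does not match
  C. J: ✗ does not match
  D. N/m²: ✓ matches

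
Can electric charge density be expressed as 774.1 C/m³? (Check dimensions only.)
Yes

electric charge density has SI base units: A * s / m^3
C/m³ reduces to the same SI base units, so it is a valid unit for electric charge density.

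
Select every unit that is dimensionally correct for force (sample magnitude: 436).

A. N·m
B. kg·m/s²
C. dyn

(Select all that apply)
B, C

force has SI base units: kg * m / s^2

Checking each option against kg * m / s^2:
  A. N·m: ✗ does not match
  B. kg·m/s²: ✓ matches
  C. dyn: ✓ matches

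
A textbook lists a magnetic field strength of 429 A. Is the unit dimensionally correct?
No

magnetic field strength has SI base units: A / m
A does NOT reduce to A / m; a valid unit for magnetic field strength would be e.g. A/m.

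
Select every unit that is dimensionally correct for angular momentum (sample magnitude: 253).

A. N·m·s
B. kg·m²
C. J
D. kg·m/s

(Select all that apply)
A

angular momentum has SI base units: kg * m^2 / s

Checking each option against kg * m^2 / s:
  A. N·m·s: ✓ matches
  B. kg·m²: ✗ does not match
  C. J: ✗ does not match
  D. kg·m/s: ✗ does not match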